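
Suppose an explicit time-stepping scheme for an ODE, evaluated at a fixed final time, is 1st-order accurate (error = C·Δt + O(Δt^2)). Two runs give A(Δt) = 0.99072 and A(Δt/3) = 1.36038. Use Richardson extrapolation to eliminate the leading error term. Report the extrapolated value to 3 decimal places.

Extrapolated value = (3·A(Δt/3) − A(Δt)) / (3 − 1)
= (3·1.36038 − 0.99072) / 2
= 3.09042 / 2 = 1.54521

1.545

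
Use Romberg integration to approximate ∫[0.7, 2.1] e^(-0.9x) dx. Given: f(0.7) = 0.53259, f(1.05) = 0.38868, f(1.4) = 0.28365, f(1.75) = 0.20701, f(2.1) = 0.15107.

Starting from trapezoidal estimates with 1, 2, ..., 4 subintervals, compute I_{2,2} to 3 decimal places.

I_{0,0} (trapezoid, 1 panel, h=1.4000): 0.47856
I_{1,0} (trapezoid, 2 panels, h=0.7000): 0.43784
I_{2,0} (trapezoid, 4 panels, h=0.3500): 0.42741
I_{1,1} = 0.43784 + (0.43784 − 0.47856)/3 = 0.42427
I_{2,1} = 0.42741 + (0.42741 − 0.43784)/3 = 0.42393
I_{2,2} = 0.42393 + (0.42393 − 0.42427)/15 = 0.42391

0.424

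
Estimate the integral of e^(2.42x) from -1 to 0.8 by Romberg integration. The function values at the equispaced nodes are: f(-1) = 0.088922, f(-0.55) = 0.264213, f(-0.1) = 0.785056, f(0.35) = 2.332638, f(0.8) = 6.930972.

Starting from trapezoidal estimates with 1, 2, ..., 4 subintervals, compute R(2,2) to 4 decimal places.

R(0,0) (trapezoid, 1 panel, h=1.8000): 6.317905
R(1,0) (trapezoid, 2 panels, h=0.9000): 3.865503
R(2,0) (trapezoid, 4 panels, h=0.4500): 3.101334
R(1,1) = 3.865503 + (3.865503 − 6.317905)/3 = 3.048036
R(2,1) = 3.101334 + (3.101334 − 3.865503)/3 = 2.846611
R(2,2) = 2.846611 + (2.846611 − 3.048036)/15 = 2.833183

2.8332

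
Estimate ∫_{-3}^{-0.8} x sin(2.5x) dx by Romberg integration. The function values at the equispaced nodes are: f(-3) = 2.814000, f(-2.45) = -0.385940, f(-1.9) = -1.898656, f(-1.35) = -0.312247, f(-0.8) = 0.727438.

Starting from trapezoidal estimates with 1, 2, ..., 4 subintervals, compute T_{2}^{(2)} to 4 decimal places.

T_{0}^{(0)} (trapezoid, 1 panel, h=2.2000): 3.895582
T_{1}^{(0)} (trapezoid, 2 panels, h=1.1000): -0.140731
T_{2}^{(0)} (trapezoid, 4 panels, h=0.5500): -0.454368
T_{1}^{(1)} = -0.140731 + (-0.140731 − 3.895582)/3 = -1.486169
T_{2}^{(1)} = -0.454368 + (-0.454368 − (-0.140731))/3 = -0.558914
T_{2}^{(2)} = -0.558914 + (-0.558914 − (-1.486169))/15 = -0.497097

-0.4971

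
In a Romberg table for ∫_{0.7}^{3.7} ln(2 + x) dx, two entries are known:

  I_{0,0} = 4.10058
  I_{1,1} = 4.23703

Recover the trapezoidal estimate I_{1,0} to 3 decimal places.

4.203

From I_{1,1} = (4·I_{1,0} − I_{0,0})/3, solve for I_{1,0}:
4·I_{1,0} = 3·4.23703 + 4.10058 = 16.81167
I_{1,0} = 4.20292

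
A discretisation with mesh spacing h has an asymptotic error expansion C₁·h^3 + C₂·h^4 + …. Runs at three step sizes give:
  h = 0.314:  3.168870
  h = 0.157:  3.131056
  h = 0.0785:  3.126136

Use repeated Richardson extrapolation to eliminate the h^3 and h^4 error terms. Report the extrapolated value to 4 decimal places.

First eliminate the h^3 term (factor 2^3 = 8):
  B₁ = (8·3.131056 − 3.168870)/7 = 3.125654
  B₂ = (8·3.126136 − 3.131056)/7 = 3.125433
Then eliminate the h^4 term (factor 2^4 = 16):
  (16·3.125433 − 3.125654)/15 = 3.125418

3.1254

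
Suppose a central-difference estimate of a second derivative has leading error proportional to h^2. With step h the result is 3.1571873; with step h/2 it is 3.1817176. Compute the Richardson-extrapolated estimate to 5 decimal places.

Extrapolated value = (4·A(h/2) − A(h)) / (4 − 1)
= (4·3.1817176 − 3.1571873) / 3
= 9.5696831 / 3 = 3.1898944

3.18989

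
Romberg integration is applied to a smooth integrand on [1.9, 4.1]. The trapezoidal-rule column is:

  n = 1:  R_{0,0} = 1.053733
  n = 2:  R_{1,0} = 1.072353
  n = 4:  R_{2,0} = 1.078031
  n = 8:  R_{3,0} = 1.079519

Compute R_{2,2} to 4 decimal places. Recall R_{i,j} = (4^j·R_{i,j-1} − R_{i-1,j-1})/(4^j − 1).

Richardson extrapolation on the trapezoidal column (denominator 4−1=3):
R_{1,1} = 1.072353 + (1.072353 − 1.053733)/3 = 1.078560
R_{2,1} = 1.078031 + (1.078031 − 1.072353)/3 = 1.079924
R_{2,2} = 1.079924 + (1.079924 − 1.078560)/15 = 1.080015

1.0800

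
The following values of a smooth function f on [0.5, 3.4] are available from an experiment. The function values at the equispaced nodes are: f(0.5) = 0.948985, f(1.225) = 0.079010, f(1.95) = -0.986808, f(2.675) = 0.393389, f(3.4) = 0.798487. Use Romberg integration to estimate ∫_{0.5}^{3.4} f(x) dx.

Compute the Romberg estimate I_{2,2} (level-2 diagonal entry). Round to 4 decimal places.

I_{0,0} (trapezoid, 1 panel, h=2.9000): 2.533834
I_{1,0} (trapezoid, 2 panels, h=1.4500): -0.163954
I_{2,0} (trapezoid, 4 panels, h=0.7250): 0.260512
I_{1,1} = -0.163954 + (-0.163954 − 2.533834)/3 = -1.063217
I_{2,1} = 0.260512 + (0.260512 − (-0.163954))/3 = 0.402001
I_{2,2} = 0.402001 + (0.402001 − (-1.063217))/15 = 0.499682

0.4997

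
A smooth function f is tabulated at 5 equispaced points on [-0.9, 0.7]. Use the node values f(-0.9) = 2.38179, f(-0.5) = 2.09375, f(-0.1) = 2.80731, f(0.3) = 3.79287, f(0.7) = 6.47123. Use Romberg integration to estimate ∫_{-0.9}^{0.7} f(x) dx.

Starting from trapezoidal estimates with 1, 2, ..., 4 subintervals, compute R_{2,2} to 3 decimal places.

5.049

R_{0,0} (trapezoid, 1 panel, h=1.6000): 7.08242
R_{1,0} (trapezoid, 2 panels, h=0.8000): 5.78706
R_{2,0} (trapezoid, 4 panels, h=0.4000): 5.24818
R_{1,1} = 5.78706 + (5.78706 − 7.08242)/3 = 5.35527
R_{2,1} = 5.24818 + (5.24818 − 5.78706)/3 = 5.06855
R_{2,2} = 5.06855 + (5.06855 − 5.35527)/15 = 5.04944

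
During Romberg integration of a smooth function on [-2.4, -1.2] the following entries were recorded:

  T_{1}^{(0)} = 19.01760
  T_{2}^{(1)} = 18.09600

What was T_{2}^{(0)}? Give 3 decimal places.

From T_{2}^{(1)} = (4·T_{2}^{(0)} − T_{1}^{(0)})/3, solve for T_{2}^{(0)}:
4·T_{2}^{(0)} = 3·18.09600 + 19.01760 = 73.30560
T_{2}^{(0)} = 18.32640

18.326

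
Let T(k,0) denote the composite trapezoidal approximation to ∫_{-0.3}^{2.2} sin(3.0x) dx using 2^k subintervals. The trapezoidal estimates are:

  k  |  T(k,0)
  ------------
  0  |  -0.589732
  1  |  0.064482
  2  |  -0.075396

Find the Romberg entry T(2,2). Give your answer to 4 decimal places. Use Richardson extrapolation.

-0.1490

Richardson extrapolation on the trapezoidal column (denominator 4−1=3):
T(1,1) = (4·0.064482 − (-0.589732)) / 3 = 0.282553
T(2,1) = -0.075396 + (-0.075396 − 0.064482)/3 = -0.122022
T(2,2) = (16·(-0.122022) − 0.282553) / 15 = -0.148994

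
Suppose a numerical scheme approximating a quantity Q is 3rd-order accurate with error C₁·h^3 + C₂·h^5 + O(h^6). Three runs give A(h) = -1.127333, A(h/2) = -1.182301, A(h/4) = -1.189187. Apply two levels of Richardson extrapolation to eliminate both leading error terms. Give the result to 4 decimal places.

First eliminate the h^3 term (factor 2^3 = 8):
  B₁ = (8·(-1.182301) − (-1.127333))/7 = -1.190154
  B₂ = (8·(-1.189187) − (-1.182301))/7 = -1.190171
Then eliminate the h^5 term (factor 2^5 = 32):
  (32·(-1.190171) − (-1.190154))/31 = -1.190172

-1.1902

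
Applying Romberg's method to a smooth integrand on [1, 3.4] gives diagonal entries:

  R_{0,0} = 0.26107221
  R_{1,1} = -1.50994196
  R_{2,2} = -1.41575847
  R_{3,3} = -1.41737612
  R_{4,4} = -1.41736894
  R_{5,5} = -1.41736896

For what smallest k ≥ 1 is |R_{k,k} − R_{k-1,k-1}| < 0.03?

k = 3

|R_{1,1} − R_{0,0}| = 1.77101417 ≥ 0.03
|R_{2,2} − R_{1,1}| = 0.09418349 ≥ 0.03
|R_{3,3} − R_{2,2}| = 0.00161765 < 0.03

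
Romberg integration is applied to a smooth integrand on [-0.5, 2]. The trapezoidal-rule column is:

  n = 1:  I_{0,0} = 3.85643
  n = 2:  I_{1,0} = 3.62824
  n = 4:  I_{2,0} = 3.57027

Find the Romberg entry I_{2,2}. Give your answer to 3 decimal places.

3.551

I_{1,1} = 3.62824 + (3.62824 − 3.85643)/3 = 3.55218
I_{2,1} = 3.57027 + (3.57027 − 3.62824)/3 = 3.55095
I_{2,2} = (16·3.55095 − 3.55218) / 15 = 3.55087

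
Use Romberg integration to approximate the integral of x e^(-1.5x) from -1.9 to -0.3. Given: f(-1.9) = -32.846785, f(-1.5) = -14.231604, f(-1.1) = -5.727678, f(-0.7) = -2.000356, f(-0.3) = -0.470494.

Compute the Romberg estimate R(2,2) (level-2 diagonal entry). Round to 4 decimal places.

R(0,0) (trapezoid, 1 panel, h=1.6000): -26.653823
R(1,0) (trapezoid, 2 panels, h=0.8000): -17.909054
R(2,0) (trapezoid, 4 panels, h=0.4000): -15.447311
R(1,1) = -17.909054 + (-17.909054 − (-26.653823))/3 = -14.994131
R(2,1) = -15.447311 + (-15.447311 − (-17.909054))/3 = -14.626730
R(2,2) = -14.626730 + (-14.626730 − (-14.994131))/15 = -14.602237

-14.6022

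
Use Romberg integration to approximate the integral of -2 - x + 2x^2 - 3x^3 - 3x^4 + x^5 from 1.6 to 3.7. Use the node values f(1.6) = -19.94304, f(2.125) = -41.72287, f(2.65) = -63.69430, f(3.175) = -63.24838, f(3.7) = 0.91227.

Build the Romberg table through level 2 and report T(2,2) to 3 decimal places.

-99.321

T(0,0) (trapezoid, 1 panel, h=2.1000): -19.98231
T(1,0) (trapezoid, 2 panels, h=1.0500): -76.87017
T(2,0) (trapezoid, 4 panels, h=0.5250): -93.54499
T(1,1) = -76.87017 + (-76.87017 − (-19.98231))/3 = -95.83279
T(2,1) = -93.54499 + (-93.54499 − (-76.87017))/3 = -99.10326
T(2,2) = -99.10326 + (-99.10326 − (-95.83279))/15 = -99.32129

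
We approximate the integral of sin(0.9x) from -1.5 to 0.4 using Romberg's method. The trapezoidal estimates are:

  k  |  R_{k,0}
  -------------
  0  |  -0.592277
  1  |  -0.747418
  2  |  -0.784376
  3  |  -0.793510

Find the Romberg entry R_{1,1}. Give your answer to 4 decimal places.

-0.7991

Richardson extrapolation on the trapezoidal column (denominator 4−1=3):
R_{1,1} = (4·(-0.747418) − (-0.592277)) / 3 = -0.799132
(Column j=1 coincides with Simpson's rule on the same nodes.)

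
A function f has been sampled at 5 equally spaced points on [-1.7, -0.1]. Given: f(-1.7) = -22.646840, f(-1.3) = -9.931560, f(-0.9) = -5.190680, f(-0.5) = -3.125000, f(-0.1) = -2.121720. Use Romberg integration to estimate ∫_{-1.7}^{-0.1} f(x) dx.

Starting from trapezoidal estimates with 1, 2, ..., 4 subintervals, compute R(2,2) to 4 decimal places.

-11.6174

R(0,0) (trapezoid, 1 panel, h=1.6000): -19.814848
R(1,0) (trapezoid, 2 panels, h=0.8000): -14.059968
R(2,0) (trapezoid, 4 panels, h=0.4000): -12.252608
R(1,1) = -14.059968 + (-14.059968 − (-19.814848))/3 = -12.141675
R(2,1) = -12.252608 + (-12.252608 − (-14.059968))/3 = -11.650155
R(2,2) = -11.650155 + (-11.650155 − (-12.141675))/15 = -11.617387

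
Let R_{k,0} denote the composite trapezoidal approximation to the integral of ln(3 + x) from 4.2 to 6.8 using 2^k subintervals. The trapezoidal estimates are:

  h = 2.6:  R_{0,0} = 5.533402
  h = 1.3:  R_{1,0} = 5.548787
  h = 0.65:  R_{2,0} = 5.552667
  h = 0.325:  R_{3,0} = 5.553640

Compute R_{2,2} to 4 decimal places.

Richardson extrapolation on the trapezoidal column (denominator 4−1=3):
R_{1,1} = 5.548787 + (5.548787 − 5.533402)/3 = 5.553915
R_{2,1} = (4·5.552667 − 5.548787) / 3 = 5.553960
R_{2,2} = (16·5.553960 − 5.553915) / 15 = 5.553963

5.5540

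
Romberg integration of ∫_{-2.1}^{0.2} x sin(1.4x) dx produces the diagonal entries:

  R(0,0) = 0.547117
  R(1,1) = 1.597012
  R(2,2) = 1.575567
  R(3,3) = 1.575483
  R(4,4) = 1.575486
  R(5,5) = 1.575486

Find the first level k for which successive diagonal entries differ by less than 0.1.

k = 2

|R(1,1) − R(0,0)| = 1.049895 ≥ 0.1
|R(2,2) − R(1,1)| = 0.021445 < 0.1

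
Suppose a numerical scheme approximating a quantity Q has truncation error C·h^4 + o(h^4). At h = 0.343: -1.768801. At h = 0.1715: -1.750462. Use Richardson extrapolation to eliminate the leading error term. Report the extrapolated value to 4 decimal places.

The leading error scales as h^4; refining by a factor of 2 reduces it by 2^4 = 16.
Extrapolated value = (16·A(h/2) − A(h)) / (16 − 1)
= (16·(-1.750462) − (-1.768801)) / 15
= -26.238591 / 15 = -1.749239

-1.7492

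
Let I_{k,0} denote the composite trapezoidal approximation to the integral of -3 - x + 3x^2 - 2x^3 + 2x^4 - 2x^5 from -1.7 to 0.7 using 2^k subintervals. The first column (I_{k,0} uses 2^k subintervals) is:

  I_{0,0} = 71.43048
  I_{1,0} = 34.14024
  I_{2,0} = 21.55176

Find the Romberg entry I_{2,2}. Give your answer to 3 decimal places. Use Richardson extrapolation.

17.065

I_{1,1} = 34.14024 + (34.14024 − 71.43048)/3 = 21.71016
I_{2,1} = 21.55176 + (21.55176 − 34.14024)/3 = 17.35560
I_{2,2} = 17.35560 + (17.35560 − 21.71016)/15 = 17.06530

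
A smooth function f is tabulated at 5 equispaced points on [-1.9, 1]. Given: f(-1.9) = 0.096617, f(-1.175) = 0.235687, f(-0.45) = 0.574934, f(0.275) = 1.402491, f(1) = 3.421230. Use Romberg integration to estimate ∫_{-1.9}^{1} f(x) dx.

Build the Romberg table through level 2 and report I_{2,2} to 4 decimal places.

2.7049

I_{0,0} (trapezoid, 1 panel, h=2.9000): 5.100878
I_{1,0} (trapezoid, 2 panels, h=1.4500): 3.384093
I_{2,0} (trapezoid, 4 panels, h=0.7250): 2.879726
I_{1,1} = 3.384093 + (3.384093 − 5.100878)/3 = 2.811831
I_{2,1} = 2.879726 + (2.879726 − 3.384093)/3 = 2.711604
I_{2,2} = 2.711604 + (2.711604 − 2.811831)/15 = 2.704922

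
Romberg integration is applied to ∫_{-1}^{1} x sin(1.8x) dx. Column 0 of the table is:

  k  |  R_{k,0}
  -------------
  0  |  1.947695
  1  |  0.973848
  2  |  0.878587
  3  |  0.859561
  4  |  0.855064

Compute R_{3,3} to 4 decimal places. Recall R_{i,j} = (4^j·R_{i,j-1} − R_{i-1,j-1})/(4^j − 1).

0.8535

Richardson extrapolation on the trapezoidal column (denominator 4−1=3):
R_{1,1} = 0.973848 + (0.973848 − 1.947695)/3 = 0.649232
R_{2,1} = (4·0.878587 − 0.973848) / 3 = 0.846833
R_{3,1} = 0.859561 + (0.859561 − 0.878587)/3 = 0.853219
R_{2,2} = 0.846833 + (0.846833 − 0.649232)/15 = 0.860006
R_{3,2} = 0.853219 + (0.853219 − 0.846833)/15 = 0.853645
R_{3,3} = (64·0.853645 − 0.860006) / 63 = 0.853544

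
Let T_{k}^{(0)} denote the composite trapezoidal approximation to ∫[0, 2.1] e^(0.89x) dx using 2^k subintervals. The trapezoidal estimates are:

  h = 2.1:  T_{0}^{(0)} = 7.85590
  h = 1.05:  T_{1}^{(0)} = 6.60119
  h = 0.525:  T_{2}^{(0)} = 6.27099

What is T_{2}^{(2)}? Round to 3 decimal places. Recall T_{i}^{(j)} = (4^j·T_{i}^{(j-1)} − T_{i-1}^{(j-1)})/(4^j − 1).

Richardson extrapolation on the trapezoidal column (denominator 4−1=3):
T_{1}^{(1)} = (4·6.60119 − 7.85590) / 3 = 6.18295
T_{2}^{(1)} = (4·6.27099 − 6.60119) / 3 = 6.16092
T_{2}^{(2)} = (16·6.16092 − 6.18295) / 15 = 6.15945

6.159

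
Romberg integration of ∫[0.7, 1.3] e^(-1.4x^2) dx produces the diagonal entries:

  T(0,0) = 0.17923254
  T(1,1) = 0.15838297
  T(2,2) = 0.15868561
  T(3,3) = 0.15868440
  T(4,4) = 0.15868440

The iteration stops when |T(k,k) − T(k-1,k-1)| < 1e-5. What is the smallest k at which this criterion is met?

k = 3

|T(1,1) − T(0,0)| = 0.02084957 ≥ 1e-5
|T(2,2) − T(1,1)| = 0.00030264 ≥ 1e-5
|T(3,3) − T(2,2)| = 0.00000121 < 1e-5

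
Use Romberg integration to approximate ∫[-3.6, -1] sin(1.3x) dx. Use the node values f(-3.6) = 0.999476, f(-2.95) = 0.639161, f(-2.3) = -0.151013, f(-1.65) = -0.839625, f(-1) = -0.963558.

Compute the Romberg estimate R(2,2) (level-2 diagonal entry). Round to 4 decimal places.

R(0,0) (trapezoid, 1 panel, h=2.6000): 0.046693
R(1,0) (trapezoid, 2 panels, h=1.3000): -0.172970
R(2,0) (trapezoid, 4 panels, h=0.6500): -0.216787
R(1,1) = -0.172970 + (-0.172970 − 0.046693)/3 = -0.246191
R(2,1) = -0.216787 + (-0.216787 − (-0.172970))/3 = -0.231393
R(2,2) = -0.231393 + (-0.231393 − (-0.246191))/15 = -0.230406

-0.2304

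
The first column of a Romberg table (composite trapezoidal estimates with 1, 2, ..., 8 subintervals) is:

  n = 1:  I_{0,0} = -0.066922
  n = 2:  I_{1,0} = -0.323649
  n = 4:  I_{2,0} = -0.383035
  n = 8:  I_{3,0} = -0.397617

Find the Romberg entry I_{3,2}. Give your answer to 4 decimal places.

-0.4025

Richardson extrapolation on the trapezoidal column (denominator 4−1=3):
I_{2,1} = -0.383035 + (-0.383035 − (-0.323649))/3 = -0.402830
I_{3,1} = -0.397617 + (-0.397617 − (-0.383035))/3 = -0.402478
I_{3,2} = (16·(-0.402478) − (-0.402830)) / 15 = -0.402455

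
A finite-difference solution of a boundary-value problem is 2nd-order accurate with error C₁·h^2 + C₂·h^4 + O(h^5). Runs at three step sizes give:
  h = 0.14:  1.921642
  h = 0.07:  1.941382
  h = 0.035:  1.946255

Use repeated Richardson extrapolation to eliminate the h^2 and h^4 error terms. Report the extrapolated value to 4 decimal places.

1.9479

First eliminate the h^2 term (factor 2^2 = 4):
  B₁ = (4·1.941382 − 1.921642)/3 = 1.947962
  B₂ = (4·1.946255 − 1.941382)/3 = 1.947879
Then eliminate the h^4 term (factor 2^4 = 16):
  (16·1.947879 − 1.947962)/15 = 1.947873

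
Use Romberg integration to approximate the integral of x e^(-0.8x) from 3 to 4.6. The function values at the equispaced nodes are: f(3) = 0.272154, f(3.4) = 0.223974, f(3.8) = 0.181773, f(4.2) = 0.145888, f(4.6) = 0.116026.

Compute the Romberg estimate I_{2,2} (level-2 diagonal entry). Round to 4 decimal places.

0.2975

I_{0,0} (trapezoid, 1 panel, h=1.6000): 0.310544
I_{1,0} (trapezoid, 2 panels, h=0.8000): 0.300690
I_{2,0} (trapezoid, 4 panels, h=0.4000): 0.298290
I_{1,1} = 0.300690 + (0.300690 − 0.310544)/3 = 0.297405
I_{2,1} = 0.298290 + (0.298290 − 0.300690)/3 = 0.297490
I_{2,2} = 0.297490 + (0.297490 − 0.297405)/15 = 0.297496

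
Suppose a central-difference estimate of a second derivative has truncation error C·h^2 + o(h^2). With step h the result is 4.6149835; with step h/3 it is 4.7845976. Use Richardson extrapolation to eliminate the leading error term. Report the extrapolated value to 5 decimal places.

Extrapolated value = (9·A(h/3) − A(h)) / (9 − 1)
= (9·4.7845976 − 4.6149835) / 8
= 38.4463949 / 8 = 4.8057994

4.80580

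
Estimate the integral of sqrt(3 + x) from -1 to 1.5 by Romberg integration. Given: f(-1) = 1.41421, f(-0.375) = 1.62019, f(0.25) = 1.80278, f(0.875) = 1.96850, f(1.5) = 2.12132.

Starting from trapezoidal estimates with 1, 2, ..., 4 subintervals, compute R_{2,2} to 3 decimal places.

4.478

R_{0,0} (trapezoid, 1 panel, h=2.5000): 4.41941
R_{1,0} (trapezoid, 2 panels, h=1.2500): 4.46318
R_{2,0} (trapezoid, 4 panels, h=0.6250): 4.47452
R_{1,1} = 4.46318 + (4.46318 − 4.41941)/3 = 4.47777
R_{2,1} = 4.47452 + (4.47452 − 4.46318)/3 = 4.47830
R_{2,2} = 4.47830 + (4.47830 − 4.47777)/15 = 4.47834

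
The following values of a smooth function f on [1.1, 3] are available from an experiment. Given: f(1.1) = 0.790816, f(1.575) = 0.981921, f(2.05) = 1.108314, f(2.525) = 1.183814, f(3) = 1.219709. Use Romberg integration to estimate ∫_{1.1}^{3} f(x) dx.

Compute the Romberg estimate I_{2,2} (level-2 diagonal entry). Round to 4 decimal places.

I_{0,0} (trapezoid, 1 panel, h=1.9000): 1.909999
I_{1,0} (trapezoid, 2 panels, h=0.9500): 2.007898
I_{2,0} (trapezoid, 4 panels, h=0.4750): 2.032673
I_{1,1} = 2.007898 + (2.007898 − 1.909999)/3 = 2.040531
I_{2,1} = 2.032673 + (2.032673 − 2.007898)/3 = 2.040931
I_{2,2} = 2.040931 + (2.040931 − 2.040531)/15 = 2.040958

2.0410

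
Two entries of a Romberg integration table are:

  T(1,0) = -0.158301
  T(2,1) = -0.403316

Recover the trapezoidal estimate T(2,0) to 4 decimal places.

From T(2,1) = (4·T(2,0) − T(1,0))/3, solve for T(2,0):
4·T(2,0) = 3·(-0.403316) + (-0.158301) = -1.368249
T(2,0) = -0.342062

-0.3421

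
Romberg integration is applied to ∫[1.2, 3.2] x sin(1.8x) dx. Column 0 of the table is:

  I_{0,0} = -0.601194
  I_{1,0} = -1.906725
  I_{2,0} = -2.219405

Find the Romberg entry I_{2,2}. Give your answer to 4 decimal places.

-2.3224

Richardson extrapolation on the trapezoidal column (denominator 4−1=3):
I_{1,1} = (4·(-1.906725) − (-0.601194)) / 3 = -2.341902
I_{2,1} = (4·(-2.219405) − (-1.906725)) / 3 = -2.323632
I_{2,2} = (16·(-2.323632) − (-2.341902)) / 15 = -2.322414
(Column j=1 coincides with Simpson's rule on the same nodes.)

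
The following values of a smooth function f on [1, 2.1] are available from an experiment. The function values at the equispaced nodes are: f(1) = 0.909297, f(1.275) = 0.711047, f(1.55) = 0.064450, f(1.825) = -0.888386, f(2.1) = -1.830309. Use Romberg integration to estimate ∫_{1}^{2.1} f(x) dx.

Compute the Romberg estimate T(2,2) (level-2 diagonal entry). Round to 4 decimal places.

T(0,0) (trapezoid, 1 panel, h=1.1000): -0.506557
T(1,0) (trapezoid, 2 panels, h=0.5500): -0.217831
T(2,0) (trapezoid, 4 panels, h=0.2750): -0.157684
T(1,1) = -0.217831 + (-0.217831 − (-0.506557))/3 = -0.121589
T(2,1) = -0.157684 + (-0.157684 − (-0.217831))/3 = -0.137635
T(2,2) = -0.137635 + (-0.137635 − (-0.121589))/15 = -0.138705

-0.1387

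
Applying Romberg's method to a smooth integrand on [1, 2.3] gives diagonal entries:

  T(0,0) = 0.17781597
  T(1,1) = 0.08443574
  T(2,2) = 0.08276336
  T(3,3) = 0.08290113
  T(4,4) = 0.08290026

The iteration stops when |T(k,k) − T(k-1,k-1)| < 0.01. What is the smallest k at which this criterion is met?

|T(1,1) − T(0,0)| = 0.09338023 ≥ 0.01
|T(2,2) − T(1,1)| = 0.00167238 < 0.01

k = 2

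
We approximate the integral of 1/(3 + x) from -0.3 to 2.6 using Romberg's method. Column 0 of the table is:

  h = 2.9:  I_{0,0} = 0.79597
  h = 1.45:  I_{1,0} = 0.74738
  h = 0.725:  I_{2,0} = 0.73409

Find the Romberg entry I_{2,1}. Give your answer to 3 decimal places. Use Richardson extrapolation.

0.730

Richardson extrapolation on the trapezoidal column (denominator 4−1=3):
I_{2,1} = 0.73409 + (0.73409 − 0.74738)/3 = 0.72966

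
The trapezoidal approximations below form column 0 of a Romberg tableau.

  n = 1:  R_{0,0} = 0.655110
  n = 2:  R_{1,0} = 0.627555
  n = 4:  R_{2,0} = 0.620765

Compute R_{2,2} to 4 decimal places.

0.6185

Richardson extrapolation on the trapezoidal column (denominator 4−1=3):
R_{1,1} = (4·0.627555 − 0.655110) / 3 = 0.618370
R_{2,1} = 0.620765 + (0.620765 − 0.627555)/3 = 0.618502
R_{2,2} = 0.618502 + (0.618502 − 0.618370)/15 = 0.618511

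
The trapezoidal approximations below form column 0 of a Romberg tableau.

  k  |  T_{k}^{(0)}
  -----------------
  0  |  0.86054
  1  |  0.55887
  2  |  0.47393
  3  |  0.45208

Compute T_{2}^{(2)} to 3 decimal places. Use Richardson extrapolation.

0.445

Richardson extrapolation on the trapezoidal column (denominator 4−1=3):
T_{1}^{(1)} = 0.55887 + (0.55887 − 0.86054)/3 = 0.45831
T_{2}^{(1)} = (4·0.47393 − 0.55887) / 3 = 0.44562
T_{2}^{(2)} = (16·0.44562 − 0.45831) / 15 = 0.44477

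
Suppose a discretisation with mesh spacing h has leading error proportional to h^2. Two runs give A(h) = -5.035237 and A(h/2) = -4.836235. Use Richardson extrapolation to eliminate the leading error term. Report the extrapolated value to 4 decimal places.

-4.7699

The leading error scales as h^2; refining by a factor of 2 reduces it by 2^2 = 4.
Extrapolated value = (4·A(h/2) − A(h)) / (4 − 1)
= (4·(-4.836235) − (-5.035237)) / 3
= -14.309703 / 3 = -4.769901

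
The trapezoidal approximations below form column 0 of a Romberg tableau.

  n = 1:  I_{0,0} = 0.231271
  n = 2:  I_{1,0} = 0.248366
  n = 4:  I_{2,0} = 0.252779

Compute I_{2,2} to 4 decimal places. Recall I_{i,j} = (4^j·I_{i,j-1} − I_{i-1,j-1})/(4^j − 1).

0.2543

Richardson extrapolation on the trapezoidal column (denominator 4−1=3):
I_{1,1} = (4·0.248366 − 0.231271) / 3 = 0.254064
I_{2,1} = (4·0.252779 − 0.248366) / 3 = 0.254250
I_{2,2} = (16·0.254250 − 0.254064) / 15 = 0.254262
(Column j=1 coincides with Simpson's rule on the same nodes.)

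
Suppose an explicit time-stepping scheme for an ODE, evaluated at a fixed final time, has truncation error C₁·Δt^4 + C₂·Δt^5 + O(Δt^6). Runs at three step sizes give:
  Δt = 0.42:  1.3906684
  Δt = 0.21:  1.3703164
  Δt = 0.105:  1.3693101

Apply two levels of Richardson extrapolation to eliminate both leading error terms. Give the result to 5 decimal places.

First eliminate the Δt^4 term (factor 2^4 = 16):
  B₁ = (16·1.3703164 − 1.3906684)/15 = 1.3689596
  B₂ = (16·1.3693101 − 1.3703164)/15 = 1.3692430
Then eliminate the Δt^5 term (factor 2^5 = 32):
  (32·1.3692430 − 1.3689596)/31 = 1.3692521

1.36925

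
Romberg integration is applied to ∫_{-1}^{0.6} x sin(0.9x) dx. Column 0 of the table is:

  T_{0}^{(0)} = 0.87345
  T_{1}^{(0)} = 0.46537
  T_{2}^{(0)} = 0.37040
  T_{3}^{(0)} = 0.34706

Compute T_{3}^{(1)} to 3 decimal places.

0.339

T_{3}^{(1)} = (4·0.34706 − 0.37040) / 3 = 0.33928
(Column j=1 coincides with Simpson's rule on the same nodes.)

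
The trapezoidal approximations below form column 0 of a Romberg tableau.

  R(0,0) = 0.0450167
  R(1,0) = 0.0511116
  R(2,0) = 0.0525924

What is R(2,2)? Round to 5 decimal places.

R(1,1) = (4·0.0511116 − 0.0450167) / 3 = 0.0531432
R(2,1) = (4·0.0525924 − 0.0511116) / 3 = 0.0530860
R(2,2) = (16·0.0530860 − 0.0531432) / 15 = 0.0530822

0.05308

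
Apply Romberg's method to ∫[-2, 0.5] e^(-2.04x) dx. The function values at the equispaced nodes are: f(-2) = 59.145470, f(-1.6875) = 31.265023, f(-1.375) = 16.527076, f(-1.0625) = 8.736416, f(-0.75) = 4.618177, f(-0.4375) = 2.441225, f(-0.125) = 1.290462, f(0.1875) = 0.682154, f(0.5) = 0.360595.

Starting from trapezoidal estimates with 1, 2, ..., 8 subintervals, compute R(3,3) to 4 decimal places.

R(0,0) (trapezoid, 1 panel, h=2.5000): 74.382581
R(1,0) (trapezoid, 2 panels, h=1.2500): 42.964012
R(2,0) (trapezoid, 4 panels, h=0.6250): 32.617967
R(3,0) (trapezoid, 8 panels, h=0.3125): 29.785489
R(1,1) = 42.964012 + (42.964012 − 74.382581)/3 = 32.491156
R(2,1) = 32.617967 + (32.617967 − 42.964012)/3 = 29.169285
R(3,1) = 29.785489 + (29.785489 − 32.617967)/3 = 28.841330
R(2,2) = 29.169285 + (29.169285 − 32.491156)/15 = 28.947827
R(3,2) = 28.841330 + (28.841330 − 29.169285)/15 = 28.819466
R(3,3) = 28.819466 + (28.819466 − 28.947827)/63 = 28.817429

28.8174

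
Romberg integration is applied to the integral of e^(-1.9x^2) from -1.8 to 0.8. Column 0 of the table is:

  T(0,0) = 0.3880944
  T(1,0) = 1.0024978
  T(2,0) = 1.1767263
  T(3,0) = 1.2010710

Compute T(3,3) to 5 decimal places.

1.20702

Richardson extrapolation on the trapezoidal column (denominator 4−1=3):
T(1,1) = 1.0024978 + (1.0024978 − 0.3880944)/3 = 1.2072989
T(2,1) = 1.1767263 + (1.1767263 − 1.0024978)/3 = 1.2348025
T(3,1) = 1.2010710 + (1.2010710 − 1.1767263)/3 = 1.2091859
T(2,2) = (16·1.2348025 − 1.2072989) / 15 = 1.2366361
T(3,2) = (16·1.2091859 − 1.2348025) / 15 = 1.2074781
T(3,3) = (64·1.2074781 − 1.2366361) / 63 = 1.2070153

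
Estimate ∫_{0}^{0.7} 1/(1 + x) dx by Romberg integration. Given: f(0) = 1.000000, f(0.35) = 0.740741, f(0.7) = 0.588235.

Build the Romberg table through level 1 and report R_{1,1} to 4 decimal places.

0.5310

R_{0,0} (trapezoid, 1 panel, h=0.7000): 0.555882
R_{1,0} (trapezoid, 2 panels, h=0.3500): 0.537200
R_{1,1} = 0.537200 + (0.537200 − 0.555882)/3 = 0.530973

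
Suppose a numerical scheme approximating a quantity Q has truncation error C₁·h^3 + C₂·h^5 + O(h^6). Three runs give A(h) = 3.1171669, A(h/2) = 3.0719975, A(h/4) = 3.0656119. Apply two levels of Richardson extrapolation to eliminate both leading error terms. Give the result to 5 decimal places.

3.06467

First eliminate the h^3 term (factor 2^3 = 8):
  B₁ = (8·3.0719975 − 3.1171669)/7 = 3.0655447
  B₂ = (8·3.0656119 − 3.0719975)/7 = 3.0646997
Then eliminate the h^5 term (factor 2^5 = 32):
  (32·3.0646997 − 3.0655447)/31 = 3.0646724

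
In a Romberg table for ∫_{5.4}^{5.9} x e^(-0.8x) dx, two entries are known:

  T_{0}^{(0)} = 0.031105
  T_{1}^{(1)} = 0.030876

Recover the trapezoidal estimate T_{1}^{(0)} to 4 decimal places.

0.0309

From T_{1}^{(1)} = (4·T_{1}^{(0)} − T_{0}^{(0)})/3, solve for T_{1}^{(0)}:
4·T_{1}^{(0)} = 3·0.030876 + 0.031105 = 0.123733
T_{1}^{(0)} = 0.030933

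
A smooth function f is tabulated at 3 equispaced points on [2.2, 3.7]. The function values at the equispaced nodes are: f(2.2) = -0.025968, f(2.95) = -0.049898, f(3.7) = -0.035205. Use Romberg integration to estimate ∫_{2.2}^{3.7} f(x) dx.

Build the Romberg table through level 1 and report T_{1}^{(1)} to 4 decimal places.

-0.0652

T_{0}^{(0)} (trapezoid, 1 panel, h=1.5000): -0.045880
T_{1}^{(0)} (trapezoid, 2 panels, h=0.7500): -0.060363
T_{1}^{(1)} = -0.060363 + (-0.060363 − (-0.045880))/3 = -0.065191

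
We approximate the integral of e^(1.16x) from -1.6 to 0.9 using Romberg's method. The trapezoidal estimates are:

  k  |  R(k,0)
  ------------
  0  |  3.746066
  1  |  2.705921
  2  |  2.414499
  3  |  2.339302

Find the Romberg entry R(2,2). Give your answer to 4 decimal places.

2.3146

Richardson extrapolation on the trapezoidal column (denominator 4−1=3):
R(1,1) = 2.705921 + (2.705921 − 3.746066)/3 = 2.359206
R(2,1) = (4·2.414499 − 2.705921) / 3 = 2.317358
R(2,2) = (16·2.317358 − 2.359206) / 15 = 2.314568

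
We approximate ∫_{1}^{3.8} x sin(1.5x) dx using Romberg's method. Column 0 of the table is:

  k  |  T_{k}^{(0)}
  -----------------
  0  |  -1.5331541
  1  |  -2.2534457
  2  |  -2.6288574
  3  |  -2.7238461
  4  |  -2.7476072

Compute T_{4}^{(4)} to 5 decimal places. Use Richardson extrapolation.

-2.75553

Richardson extrapolation on the trapezoidal column (denominator 4−1=3):
T_{1}^{(1)} = (4·(-2.2534457) − (-1.5331541)) / 3 = -2.4935429
T_{2}^{(1)} = -2.6288574 + (-2.6288574 − (-2.2534457))/3 = -2.7539946
T_{3}^{(1)} = -2.7238461 + (-2.7238461 − (-2.6288574))/3 = -2.7555090
T_{4}^{(1)} = (4·(-2.7476072) − (-2.7238461)) / 3 = -2.7555276
T_{2}^{(2)} = -2.7539946 + (-2.7539946 − (-2.4935429))/15 = -2.7713580
T_{3}^{(2)} = -2.7555090 + (-2.7555090 − (-2.7539946))/15 = -2.7556100
T_{4}^{(2)} = (16·(-2.7555276) − (-2.7555090)) / 15 = -2.7555288
T_{3}^{(3)} = -2.7556100 + (-2.7556100 − (-2.7713580))/63 = -2.7553600
T_{4}^{(3)} = -2.7555288 + (-2.7555288 − (-2.7556100))/63 = -2.7555275
T_{4}^{(4)} = -2.7555275 + (-2.7555275 − (-2.7553600))/255 = -2.7555282
(Column j=1 coincides with Simpson's rule on the same nodes.)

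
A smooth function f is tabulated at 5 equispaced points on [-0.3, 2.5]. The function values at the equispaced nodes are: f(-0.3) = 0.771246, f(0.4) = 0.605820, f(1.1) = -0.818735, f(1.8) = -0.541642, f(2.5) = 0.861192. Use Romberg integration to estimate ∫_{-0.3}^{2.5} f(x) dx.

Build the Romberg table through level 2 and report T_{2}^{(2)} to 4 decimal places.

T_{0}^{(0)} (trapezoid, 1 panel, h=2.8000): 2.285413
T_{1}^{(0)} (trapezoid, 2 panels, h=1.4000): -0.003522
T_{2}^{(0)} (trapezoid, 4 panels, h=0.7000): 0.043163
T_{1}^{(1)} = -0.003522 + (-0.003522 − 2.285413)/3 = -0.766500
T_{2}^{(1)} = 0.043163 + (0.043163 − (-0.003522))/3 = 0.058725
T_{2}^{(2)} = 0.058725 + (0.058725 − (-0.766500))/15 = 0.113740

0.1137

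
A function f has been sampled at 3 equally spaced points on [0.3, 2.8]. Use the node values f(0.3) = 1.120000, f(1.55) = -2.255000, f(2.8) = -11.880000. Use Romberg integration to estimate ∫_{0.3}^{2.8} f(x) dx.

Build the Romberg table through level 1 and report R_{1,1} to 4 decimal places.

-8.2417

R_{0,0} (trapezoid, 1 panel, h=2.5000): -13.450000
R_{1,0} (trapezoid, 2 panels, h=1.2500): -9.543750
R_{1,1} = -9.543750 + (-9.543750 − (-13.450000))/3 = -8.241667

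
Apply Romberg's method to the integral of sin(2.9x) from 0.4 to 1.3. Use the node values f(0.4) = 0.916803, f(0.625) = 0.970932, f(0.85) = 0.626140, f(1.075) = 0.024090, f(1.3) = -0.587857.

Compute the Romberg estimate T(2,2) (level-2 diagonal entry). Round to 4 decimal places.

0.4166

T(0,0) (trapezoid, 1 panel, h=0.9000): 0.148026
T(1,0) (trapezoid, 2 panels, h=0.4500): 0.355776
T(2,0) (trapezoid, 4 panels, h=0.2250): 0.401768
T(1,1) = 0.355776 + (0.355776 − 0.148026)/3 = 0.425026
T(2,1) = 0.401768 + (0.401768 − 0.355776)/3 = 0.417099
T(2,2) = 0.417099 + (0.417099 − 0.425026)/15 = 0.416571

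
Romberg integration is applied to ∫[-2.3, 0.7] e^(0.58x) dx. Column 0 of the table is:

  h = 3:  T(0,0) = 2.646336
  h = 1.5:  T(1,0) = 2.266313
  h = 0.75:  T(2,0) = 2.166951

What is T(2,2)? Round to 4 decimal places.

T(1,1) = (4·2.266313 − 2.646336) / 3 = 2.139639
T(2,1) = 2.166951 + (2.166951 − 2.266313)/3 = 2.133830
T(2,2) = 2.133830 + (2.133830 − 2.139639)/15 = 2.133443

2.1334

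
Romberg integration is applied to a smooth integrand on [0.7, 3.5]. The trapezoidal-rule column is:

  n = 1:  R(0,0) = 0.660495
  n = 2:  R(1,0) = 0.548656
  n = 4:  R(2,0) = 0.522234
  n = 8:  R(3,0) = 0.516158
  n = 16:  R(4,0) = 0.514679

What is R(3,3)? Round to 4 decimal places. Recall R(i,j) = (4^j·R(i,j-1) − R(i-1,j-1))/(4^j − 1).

Richardson extrapolation on the trapezoidal column (denominator 4−1=3):
R(1,1) = 0.548656 + (0.548656 − 0.660495)/3 = 0.511376
R(2,1) = 0.522234 + (0.522234 − 0.548656)/3 = 0.513427
R(3,1) = (4·0.516158 − 0.522234) / 3 = 0.514133
R(2,2) = 0.513427 + (0.513427 − 0.511376)/15 = 0.513564
R(3,2) = (16·0.514133 − 0.513427) / 15 = 0.514180
R(3,3) = (64·0.514180 − 0.513564) / 63 = 0.514190

0.5142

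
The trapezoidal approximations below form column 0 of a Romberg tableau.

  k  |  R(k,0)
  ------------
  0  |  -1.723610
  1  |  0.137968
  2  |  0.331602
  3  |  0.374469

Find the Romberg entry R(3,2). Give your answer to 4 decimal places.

Richardson extrapolation on the trapezoidal column (denominator 4−1=3):
R(2,1) = (4·0.331602 − 0.137968) / 3 = 0.396147
R(3,1) = 0.374469 + (0.374469 − 0.331602)/3 = 0.388758
R(3,2) = 0.388758 + (0.388758 − 0.396147)/15 = 0.388265
(Column j=1 coincides with Simpson's rule on the same nodes.)

0.3883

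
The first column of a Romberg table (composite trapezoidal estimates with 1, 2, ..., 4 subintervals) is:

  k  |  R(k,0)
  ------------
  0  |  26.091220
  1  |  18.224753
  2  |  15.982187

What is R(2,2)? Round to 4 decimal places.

15.2101

Richardson extrapolation on the trapezoidal column (denominator 4−1=3):
R(1,1) = (4·18.224753 − 26.091220) / 3 = 15.602597
R(2,1) = (4·15.982187 − 18.224753) / 3 = 15.234665
R(2,2) = (16·15.234665 − 15.602597) / 15 = 15.210136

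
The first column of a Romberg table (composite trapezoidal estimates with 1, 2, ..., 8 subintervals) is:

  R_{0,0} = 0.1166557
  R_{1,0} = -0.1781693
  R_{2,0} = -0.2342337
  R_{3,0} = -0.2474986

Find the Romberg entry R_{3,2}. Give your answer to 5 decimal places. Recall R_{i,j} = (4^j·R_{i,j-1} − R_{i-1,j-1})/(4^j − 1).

-0.25185

R_{2,1} = (4·(-0.2342337) − (-0.1781693)) / 3 = -0.2529218
R_{3,1} = (4·(-0.2474986) − (-0.2342337)) / 3 = -0.2519202
R_{3,2} = (16·(-0.2519202) − (-0.2529218)) / 15 = -0.2518534
(Column j=1 coincides with Simpson's rule on the same nodes.)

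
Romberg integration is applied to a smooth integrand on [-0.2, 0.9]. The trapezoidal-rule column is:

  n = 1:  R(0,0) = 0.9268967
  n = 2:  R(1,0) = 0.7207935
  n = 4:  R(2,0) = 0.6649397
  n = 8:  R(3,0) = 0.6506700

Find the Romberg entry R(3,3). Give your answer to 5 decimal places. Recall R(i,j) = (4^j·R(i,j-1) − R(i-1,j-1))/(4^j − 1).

0.64589

R(1,1) = (4·0.7207935 − 0.9268967) / 3 = 0.6520924
R(2,1) = (4·0.6649397 − 0.7207935) / 3 = 0.6463218
R(3,1) = 0.6506700 + (0.6506700 − 0.6649397)/3 = 0.6459134
R(2,2) = 0.6463218 + (0.6463218 − 0.6520924)/15 = 0.6459371
R(3,2) = 0.6459134 + (0.6459134 − 0.6463218)/15 = 0.6458862
R(3,3) = 0.6458862 + (0.6458862 − 0.6459371)/63 = 0.6458854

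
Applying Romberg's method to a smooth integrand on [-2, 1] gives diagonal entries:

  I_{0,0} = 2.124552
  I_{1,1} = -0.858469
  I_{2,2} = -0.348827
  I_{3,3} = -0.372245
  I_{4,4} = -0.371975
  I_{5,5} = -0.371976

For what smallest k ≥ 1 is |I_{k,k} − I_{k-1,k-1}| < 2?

|I_{1,1} − I_{0,0}| = 2.983021 ≥ 2
|I_{2,2} − I_{1,1}| = 0.509642 < 2

k = 2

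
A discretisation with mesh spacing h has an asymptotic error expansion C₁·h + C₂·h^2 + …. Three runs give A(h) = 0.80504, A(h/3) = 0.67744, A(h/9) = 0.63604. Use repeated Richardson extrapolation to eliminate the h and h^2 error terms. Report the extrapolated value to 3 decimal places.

First eliminate the h term (factor 3^1 = 3):
  B₁ = (3·0.67744 − 0.80504)/2 = 0.61364
  B₂ = (3·0.63604 − 0.67744)/2 = 0.61534
Then eliminate the h^2 term (factor 3^2 = 9):
  (9·0.61534 − 0.61364)/8 = 0.61555

0.616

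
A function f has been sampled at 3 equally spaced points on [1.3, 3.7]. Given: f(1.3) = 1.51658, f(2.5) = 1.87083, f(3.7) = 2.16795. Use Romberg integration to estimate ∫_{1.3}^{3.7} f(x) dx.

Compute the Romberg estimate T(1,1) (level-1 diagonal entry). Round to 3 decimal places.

T(0,0) (trapezoid, 1 panel, h=2.4000): 4.42144
T(1,0) (trapezoid, 2 panels, h=1.2000): 4.45571
T(1,1) = 4.45571 + (4.45571 − 4.42144)/3 = 4.46713

4.467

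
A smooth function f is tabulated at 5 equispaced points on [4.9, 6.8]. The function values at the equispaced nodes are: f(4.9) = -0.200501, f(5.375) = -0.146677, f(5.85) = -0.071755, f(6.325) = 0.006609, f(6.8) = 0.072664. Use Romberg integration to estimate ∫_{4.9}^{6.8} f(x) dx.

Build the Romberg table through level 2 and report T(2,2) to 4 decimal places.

-0.1317

T(0,0) (trapezoid, 1 panel, h=1.9000): -0.121445
T(1,0) (trapezoid, 2 panels, h=0.9500): -0.128890
T(2,0) (trapezoid, 4 panels, h=0.4750): -0.130977
T(1,1) = -0.128890 + (-0.128890 − (-0.121445))/3 = -0.131372
T(2,1) = -0.130977 + (-0.130977 − (-0.128890))/3 = -0.131673
T(2,2) = -0.131673 + (-0.131673 − (-0.131372))/15 = -0.131693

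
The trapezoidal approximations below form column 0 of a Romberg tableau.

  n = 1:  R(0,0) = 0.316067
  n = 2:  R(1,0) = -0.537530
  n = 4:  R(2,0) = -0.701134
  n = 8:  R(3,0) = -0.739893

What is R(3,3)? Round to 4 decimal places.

-0.7526

Richardson extrapolation on the trapezoidal column (denominator 4−1=3):
R(1,1) = -0.537530 + (-0.537530 − 0.316067)/3 = -0.822062
R(2,1) = (4·(-0.701134) − (-0.537530)) / 3 = -0.755669
R(3,1) = (4·(-0.739893) − (-0.701134)) / 3 = -0.752813
R(2,2) = (16·(-0.755669) − (-0.822062)) / 15 = -0.751243
R(3,2) = (16·(-0.752813) − (-0.755669)) / 15 = -0.752623
R(3,3) = (64·(-0.752623) − (-0.751243)) / 63 = -0.752645
(Column j=1 coincides with Simpson's rule on the same nodes.)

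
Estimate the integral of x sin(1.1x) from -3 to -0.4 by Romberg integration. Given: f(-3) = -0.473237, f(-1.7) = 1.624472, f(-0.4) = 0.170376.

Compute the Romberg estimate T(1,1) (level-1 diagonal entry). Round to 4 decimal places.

2.6845

T(0,0) (trapezoid, 1 panel, h=2.6000): -0.393719
T(1,0) (trapezoid, 2 panels, h=1.3000): 1.914954
T(1,1) = 1.914954 + (1.914954 − (-0.393719))/3 = 2.684512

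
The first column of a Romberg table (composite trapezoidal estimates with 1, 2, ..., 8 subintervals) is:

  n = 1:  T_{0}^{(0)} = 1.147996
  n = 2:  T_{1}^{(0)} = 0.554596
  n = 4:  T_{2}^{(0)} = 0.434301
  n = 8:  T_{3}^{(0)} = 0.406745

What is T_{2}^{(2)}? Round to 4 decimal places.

0.3967

T_{1}^{(1)} = 0.554596 + (0.554596 − 1.147996)/3 = 0.356796
T_{2}^{(1)} = 0.434301 + (0.434301 − 0.554596)/3 = 0.394203
T_{2}^{(2)} = (16·0.394203 − 0.356796) / 15 = 0.396697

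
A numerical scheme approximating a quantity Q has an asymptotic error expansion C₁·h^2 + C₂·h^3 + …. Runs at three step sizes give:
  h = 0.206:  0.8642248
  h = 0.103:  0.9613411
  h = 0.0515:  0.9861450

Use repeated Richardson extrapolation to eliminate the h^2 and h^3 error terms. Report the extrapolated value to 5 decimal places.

First eliminate the h^2 term (factor 2^2 = 4):
  B₁ = (4·0.9613411 − 0.8642248)/3 = 0.9937132
  B₂ = (4·0.9861450 − 0.9613411)/3 = 0.9944130
Then eliminate the h^3 term (factor 2^3 = 8):
  (8·0.9944130 − 0.9937132)/7 = 0.9945130

0.99451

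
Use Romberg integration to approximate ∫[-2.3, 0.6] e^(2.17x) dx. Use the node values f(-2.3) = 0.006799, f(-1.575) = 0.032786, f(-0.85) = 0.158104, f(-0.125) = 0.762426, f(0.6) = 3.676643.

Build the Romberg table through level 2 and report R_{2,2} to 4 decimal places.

1.7119

R_{0,0} (trapezoid, 1 panel, h=2.9000): 5.340991
R_{1,0} (trapezoid, 2 panels, h=1.4500): 2.899746
R_{2,0} (trapezoid, 4 panels, h=0.7250): 2.026402
R_{1,1} = 2.899746 + (2.899746 − 5.340991)/3 = 2.085998
R_{2,1} = 2.026402 + (2.026402 − 2.899746)/3 = 1.735287
R_{2,2} = 1.735287 + (1.735287 − 2.085998)/15 = 1.711906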